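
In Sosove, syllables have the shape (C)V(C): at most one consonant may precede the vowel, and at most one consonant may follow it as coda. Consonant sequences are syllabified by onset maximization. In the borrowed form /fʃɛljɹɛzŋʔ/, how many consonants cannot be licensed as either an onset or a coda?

4

The consonants /f/, /j/, /ŋ/, /ʔ/ cannot be parsed into a legal (C)V(C) syllable (at most one coda consonant is licensed; onsets are limited to one consonant).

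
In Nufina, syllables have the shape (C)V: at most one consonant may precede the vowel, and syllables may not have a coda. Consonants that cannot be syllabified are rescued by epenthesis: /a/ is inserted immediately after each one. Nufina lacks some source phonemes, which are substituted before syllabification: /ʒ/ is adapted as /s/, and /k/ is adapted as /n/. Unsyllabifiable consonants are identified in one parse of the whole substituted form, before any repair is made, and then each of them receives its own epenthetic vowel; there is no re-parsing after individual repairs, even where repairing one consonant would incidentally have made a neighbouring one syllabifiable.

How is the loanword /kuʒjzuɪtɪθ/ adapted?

Substitution: /k/ → /n/, /ʒ/ → /s/, giving /nusjzuɪtɪθ/.
Syllabifying with onset maximization leaves /s/, /j/, /θ/ stranded (no codas are permitted; onsets are limited to one consonant).
Epenthesis after each stranded consonant: /s/ → /sa/, /j/ → /ja/, /θ/ → /θa/.

nusajazuɪtɪθa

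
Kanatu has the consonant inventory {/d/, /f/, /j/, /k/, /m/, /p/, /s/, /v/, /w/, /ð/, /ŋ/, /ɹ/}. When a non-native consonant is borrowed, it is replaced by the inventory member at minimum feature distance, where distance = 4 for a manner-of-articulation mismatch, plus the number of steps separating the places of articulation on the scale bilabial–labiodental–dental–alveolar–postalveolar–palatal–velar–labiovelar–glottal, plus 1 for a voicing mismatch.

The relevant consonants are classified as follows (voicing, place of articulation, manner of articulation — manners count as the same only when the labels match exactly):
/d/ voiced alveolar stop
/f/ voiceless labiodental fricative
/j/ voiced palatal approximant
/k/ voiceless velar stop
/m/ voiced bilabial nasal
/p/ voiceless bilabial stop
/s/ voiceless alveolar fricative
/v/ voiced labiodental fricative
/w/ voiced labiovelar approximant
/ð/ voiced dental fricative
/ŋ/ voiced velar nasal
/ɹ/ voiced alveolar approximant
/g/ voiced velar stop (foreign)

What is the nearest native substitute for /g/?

/k/ is closest: same manner (stop), place distance 0 (velar→velar), voicing differs (+1); total 1. Next closest is /d/ at distance 3.

k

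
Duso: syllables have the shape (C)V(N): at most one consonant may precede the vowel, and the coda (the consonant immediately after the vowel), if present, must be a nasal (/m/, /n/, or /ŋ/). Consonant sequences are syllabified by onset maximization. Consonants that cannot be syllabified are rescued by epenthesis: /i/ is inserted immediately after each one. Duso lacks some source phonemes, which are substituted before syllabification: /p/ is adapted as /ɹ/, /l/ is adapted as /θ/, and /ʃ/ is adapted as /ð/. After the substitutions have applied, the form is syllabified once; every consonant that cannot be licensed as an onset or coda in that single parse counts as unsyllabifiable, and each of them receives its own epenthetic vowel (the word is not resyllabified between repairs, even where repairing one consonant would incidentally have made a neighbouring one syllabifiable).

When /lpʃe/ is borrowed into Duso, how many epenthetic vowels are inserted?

2

After substitution the input is /θɹðe/.
The unsyllabifiable consonants are /θ/, /ɹ/; each receives one epenthetic vowel.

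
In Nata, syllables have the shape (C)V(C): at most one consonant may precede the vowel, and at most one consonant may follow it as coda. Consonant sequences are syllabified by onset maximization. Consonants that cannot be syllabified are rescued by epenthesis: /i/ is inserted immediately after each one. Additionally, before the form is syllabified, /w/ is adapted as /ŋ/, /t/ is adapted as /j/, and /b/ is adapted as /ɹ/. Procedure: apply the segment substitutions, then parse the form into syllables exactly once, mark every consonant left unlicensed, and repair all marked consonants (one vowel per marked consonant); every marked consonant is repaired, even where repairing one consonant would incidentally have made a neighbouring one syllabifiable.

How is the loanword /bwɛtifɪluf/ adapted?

ɹiŋɛjifɪluf

Substitution: /b/ → /ɹ/, /w/ → /ŋ/, /t/ → /j/, giving /ɹŋɛjifɪluf/.
The consonants /ɹ/ cannot be parsed into a legal (C)V(C) syllable (at most one coda consonant is licensed; onsets are limited to one consonant).
Inserting the epenthetic vowel yields /ɹ/ → /ɹi/.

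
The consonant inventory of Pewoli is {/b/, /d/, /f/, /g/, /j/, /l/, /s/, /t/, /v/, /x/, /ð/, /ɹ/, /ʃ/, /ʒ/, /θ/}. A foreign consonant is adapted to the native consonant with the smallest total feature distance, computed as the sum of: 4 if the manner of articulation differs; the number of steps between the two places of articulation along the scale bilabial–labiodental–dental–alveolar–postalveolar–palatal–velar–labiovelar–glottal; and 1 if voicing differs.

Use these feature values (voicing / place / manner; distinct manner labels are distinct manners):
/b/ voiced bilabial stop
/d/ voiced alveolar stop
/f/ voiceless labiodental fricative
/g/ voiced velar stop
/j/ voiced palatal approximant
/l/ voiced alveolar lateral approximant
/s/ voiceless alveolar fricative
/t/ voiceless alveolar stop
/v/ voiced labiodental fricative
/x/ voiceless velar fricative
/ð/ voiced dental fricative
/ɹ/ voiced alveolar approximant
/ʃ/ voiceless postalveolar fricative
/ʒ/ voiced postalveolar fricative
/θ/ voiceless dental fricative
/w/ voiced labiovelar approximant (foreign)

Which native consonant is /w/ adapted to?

j

/j/ is closest: same manner (approximant), place distance 2 (labiovelar→palatal), same voicing; total 2. Next closest is /ɹ/ at distance 4.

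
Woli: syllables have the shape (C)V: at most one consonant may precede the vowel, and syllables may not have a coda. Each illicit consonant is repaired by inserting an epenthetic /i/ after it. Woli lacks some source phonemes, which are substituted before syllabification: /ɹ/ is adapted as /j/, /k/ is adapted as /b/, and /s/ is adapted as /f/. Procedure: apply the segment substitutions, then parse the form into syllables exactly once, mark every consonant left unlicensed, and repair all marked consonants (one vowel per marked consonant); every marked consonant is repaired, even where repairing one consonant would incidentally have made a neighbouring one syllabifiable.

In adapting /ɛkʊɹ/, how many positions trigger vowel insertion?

1

After substitution the input is /ɛbʊj/.
The unsyllabifiable consonants are /j/; each receives one epenthetic vowel.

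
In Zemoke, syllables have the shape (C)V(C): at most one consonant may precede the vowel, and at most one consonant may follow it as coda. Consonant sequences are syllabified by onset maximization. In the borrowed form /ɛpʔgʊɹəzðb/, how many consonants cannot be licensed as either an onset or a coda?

3

Under (C)V(C), the unsyllabifiable consonants are /ʔ/, /ð/, /b/ (at most one coda consonant is licensed; onsets are limited to one consonant).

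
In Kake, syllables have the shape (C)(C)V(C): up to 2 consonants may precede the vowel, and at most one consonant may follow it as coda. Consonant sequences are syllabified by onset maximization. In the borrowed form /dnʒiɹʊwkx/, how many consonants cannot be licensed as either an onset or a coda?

3

Under (C)(C)V(C), the unsyllabifiable consonants are /d/, /k/, /x/ (at most one coda consonant is licensed; onsets may contain at most 2 consonants).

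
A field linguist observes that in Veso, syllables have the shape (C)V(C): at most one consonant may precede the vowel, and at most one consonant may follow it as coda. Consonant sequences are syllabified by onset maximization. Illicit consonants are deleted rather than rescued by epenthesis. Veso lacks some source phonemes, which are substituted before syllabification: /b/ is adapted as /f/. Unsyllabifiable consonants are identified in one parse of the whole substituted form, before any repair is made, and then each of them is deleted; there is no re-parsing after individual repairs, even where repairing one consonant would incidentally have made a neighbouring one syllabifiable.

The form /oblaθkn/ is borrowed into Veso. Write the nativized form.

oflaθ

Substitution: /b/ → /f/, giving /oflaθkn/.
Under (C)V(C), the unsyllabifiable consonants are /k/, /n/ (at most one coda consonant is licensed; onsets are limited to one consonant).
Each unlicensed consonant is deleted: /k/, /n/.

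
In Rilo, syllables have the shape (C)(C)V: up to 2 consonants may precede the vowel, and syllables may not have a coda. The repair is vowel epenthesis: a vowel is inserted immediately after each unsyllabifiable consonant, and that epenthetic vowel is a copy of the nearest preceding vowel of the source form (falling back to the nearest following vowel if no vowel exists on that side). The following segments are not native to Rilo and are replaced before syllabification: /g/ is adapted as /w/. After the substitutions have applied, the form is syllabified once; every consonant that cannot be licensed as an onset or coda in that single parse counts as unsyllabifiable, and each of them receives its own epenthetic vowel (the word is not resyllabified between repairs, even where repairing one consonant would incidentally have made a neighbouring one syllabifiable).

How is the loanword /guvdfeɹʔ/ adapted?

Substitution: /g/ → /w/, giving /wuvdfeɹʔ/.
The consonants /v/, /ɹ/, /ʔ/ cannot be parsed into a legal (C)(C)V syllable (no codas are permitted; onsets may contain at most 2 consonants).
Inserting the epenthetic vowel yields /v/ → /vu/, /ɹ/ → /ɹe/, /ʔ/ → /ʔe/.

wuvudfeɹeʔe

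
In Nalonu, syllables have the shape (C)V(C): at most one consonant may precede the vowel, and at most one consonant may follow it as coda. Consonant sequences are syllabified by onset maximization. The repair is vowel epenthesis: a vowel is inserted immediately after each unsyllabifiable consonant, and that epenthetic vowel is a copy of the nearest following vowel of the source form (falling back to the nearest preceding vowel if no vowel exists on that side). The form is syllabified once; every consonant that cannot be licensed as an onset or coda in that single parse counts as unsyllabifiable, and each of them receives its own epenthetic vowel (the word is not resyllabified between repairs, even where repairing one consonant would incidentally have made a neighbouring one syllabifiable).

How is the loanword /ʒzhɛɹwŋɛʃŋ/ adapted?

Syllabifying with onset maximization leaves /ʒ/, /z/, /w/, /ŋ/ stranded (at most one coda consonant is licensed; onsets are limited to one consonant).
Epenthesis after each stranded consonant: /ʒ/ → /ʒɛ/, /z/ → /zɛ/, /w/ → /wɛ/, /ŋ/ → /ŋɛ/.

ʒɛzɛhɛɹwɛŋɛʃŋɛ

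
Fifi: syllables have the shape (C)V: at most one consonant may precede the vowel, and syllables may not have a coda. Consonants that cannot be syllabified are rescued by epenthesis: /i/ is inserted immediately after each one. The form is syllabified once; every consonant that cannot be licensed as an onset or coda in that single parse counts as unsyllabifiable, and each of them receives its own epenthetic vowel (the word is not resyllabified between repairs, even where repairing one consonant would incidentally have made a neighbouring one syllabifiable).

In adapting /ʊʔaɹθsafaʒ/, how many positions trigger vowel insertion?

The unsyllabifiable consonants are /ɹ/, /θ/, /ʒ/; each receives one epenthetic vowel.

3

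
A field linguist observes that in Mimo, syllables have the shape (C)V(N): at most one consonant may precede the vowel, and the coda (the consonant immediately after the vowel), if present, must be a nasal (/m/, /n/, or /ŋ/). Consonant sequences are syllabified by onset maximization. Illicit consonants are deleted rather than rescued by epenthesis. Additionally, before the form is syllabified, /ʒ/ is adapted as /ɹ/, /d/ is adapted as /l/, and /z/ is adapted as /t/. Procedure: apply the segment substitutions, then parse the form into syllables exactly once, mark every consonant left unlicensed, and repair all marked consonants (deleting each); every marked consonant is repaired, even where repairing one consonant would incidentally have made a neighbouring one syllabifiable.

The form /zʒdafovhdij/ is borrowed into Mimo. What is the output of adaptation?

Substitution: /z/ → /t/, /ʒ/ → /ɹ/, /d/ → /l/, giving /tɹlafovhlij/.
Syllabifying with onset maximization leaves /t/, /ɹ/, /v/, /h/, /j/ stranded (only a nasal (/m/, /n/, or /ŋ/) is licensed in coda position; onsets are limited to one consonant).
Deleting the stranded consonants removes /t/, /ɹ/, /v/, /h/, /j/.

lafoli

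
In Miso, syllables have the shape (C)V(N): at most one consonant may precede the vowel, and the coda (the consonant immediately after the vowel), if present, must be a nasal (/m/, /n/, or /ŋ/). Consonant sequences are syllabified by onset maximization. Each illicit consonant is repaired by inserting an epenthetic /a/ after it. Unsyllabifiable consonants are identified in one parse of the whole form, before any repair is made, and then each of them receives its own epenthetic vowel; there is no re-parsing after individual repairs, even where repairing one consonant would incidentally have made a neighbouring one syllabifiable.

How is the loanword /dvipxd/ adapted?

davipaxada

The consonants /d/, /p/, /x/, /d/ cannot be parsed into a legal (C)V(N) syllable (only a nasal (/m/, /n/, or /ŋ/) is licensed in coda position; onsets are limited to one consonant).
Inserting the epenthetic vowel yields /d/ → /da/, /p/ → /pa/, /x/ → /xa/, /d/ → /da/.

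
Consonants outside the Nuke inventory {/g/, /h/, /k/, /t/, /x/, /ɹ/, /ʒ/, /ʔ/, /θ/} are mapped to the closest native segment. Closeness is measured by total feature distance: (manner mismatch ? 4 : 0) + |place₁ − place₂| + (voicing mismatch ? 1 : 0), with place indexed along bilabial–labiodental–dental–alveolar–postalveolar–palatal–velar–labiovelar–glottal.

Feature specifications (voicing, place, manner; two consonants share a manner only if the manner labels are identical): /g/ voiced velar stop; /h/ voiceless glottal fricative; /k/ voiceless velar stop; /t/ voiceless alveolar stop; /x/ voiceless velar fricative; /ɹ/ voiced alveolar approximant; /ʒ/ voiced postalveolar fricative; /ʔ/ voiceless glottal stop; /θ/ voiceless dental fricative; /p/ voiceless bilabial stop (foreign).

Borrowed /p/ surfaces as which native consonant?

/t/ is closest: same manner (stop), place distance 3 (bilabial→alveolar), same voicing; total 3. Next closest is /k/ at distance 6.

t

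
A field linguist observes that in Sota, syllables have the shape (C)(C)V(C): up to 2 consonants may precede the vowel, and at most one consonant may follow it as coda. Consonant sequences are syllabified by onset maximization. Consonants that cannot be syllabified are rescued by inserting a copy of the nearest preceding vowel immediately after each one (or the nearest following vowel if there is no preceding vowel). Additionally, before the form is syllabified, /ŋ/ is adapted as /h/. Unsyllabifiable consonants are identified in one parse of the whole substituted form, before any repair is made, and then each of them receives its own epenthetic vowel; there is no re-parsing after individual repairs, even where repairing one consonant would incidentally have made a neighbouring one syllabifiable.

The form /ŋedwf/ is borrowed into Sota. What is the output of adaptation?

Substitution: /ŋ/ → /h/, giving /hedwf/.
Syllabifying with onset maximization leaves /w/, /f/ stranded (at most one coda consonant is licensed; onsets may contain at most 2 consonants).
Inserting the epenthetic vowel yields /w/ → /we/, /f/ → /fe/.

hedwefe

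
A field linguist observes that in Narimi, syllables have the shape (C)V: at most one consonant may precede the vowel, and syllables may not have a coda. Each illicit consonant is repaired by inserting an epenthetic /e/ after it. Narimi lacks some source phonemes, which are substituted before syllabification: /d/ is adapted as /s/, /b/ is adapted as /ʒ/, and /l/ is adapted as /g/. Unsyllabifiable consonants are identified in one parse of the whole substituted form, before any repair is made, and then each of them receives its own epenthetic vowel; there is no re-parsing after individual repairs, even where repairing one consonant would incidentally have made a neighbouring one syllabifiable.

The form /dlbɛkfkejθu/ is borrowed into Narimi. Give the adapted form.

Substitution: /d/ → /s/, /l/ → /g/, /b/ → /ʒ/, giving /sgʒɛkfkejθu/.
Syllabifying with onset maximization leaves /s/, /g/, /k/, /f/, /j/ stranded (no codas are permitted; onsets are limited to one consonant).
Epenthesis after each stranded consonant: /s/ → /se/, /g/ → /ge/, /k/ → /ke/, /f/ → /fe/, /j/ → /je/.

segeʒɛkefekejeθu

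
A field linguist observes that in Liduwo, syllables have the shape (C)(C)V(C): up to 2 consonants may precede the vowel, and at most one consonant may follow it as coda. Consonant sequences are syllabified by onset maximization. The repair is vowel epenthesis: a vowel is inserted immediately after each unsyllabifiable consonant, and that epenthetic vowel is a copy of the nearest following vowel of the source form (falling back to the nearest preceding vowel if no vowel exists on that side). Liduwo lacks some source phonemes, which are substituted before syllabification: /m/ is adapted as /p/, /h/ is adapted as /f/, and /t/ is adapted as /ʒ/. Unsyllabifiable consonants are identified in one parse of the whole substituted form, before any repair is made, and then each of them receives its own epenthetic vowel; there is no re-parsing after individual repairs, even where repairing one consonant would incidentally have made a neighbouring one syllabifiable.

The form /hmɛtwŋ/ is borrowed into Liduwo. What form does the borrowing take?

fpɛʒwɛŋɛ

Substitution: /h/ → /f/, /m/ → /p/, /t/ → /ʒ/, giving /fpɛʒwŋ/.
The consonants /w/, /ŋ/ cannot be parsed into a legal (C)(C)V(C) syllable (at most one coda consonant is licensed; onsets may contain at most 2 consonants).
Epenthesis after each stranded consonant: /w/ → /wɛ/, /ŋ/ → /ŋɛ/.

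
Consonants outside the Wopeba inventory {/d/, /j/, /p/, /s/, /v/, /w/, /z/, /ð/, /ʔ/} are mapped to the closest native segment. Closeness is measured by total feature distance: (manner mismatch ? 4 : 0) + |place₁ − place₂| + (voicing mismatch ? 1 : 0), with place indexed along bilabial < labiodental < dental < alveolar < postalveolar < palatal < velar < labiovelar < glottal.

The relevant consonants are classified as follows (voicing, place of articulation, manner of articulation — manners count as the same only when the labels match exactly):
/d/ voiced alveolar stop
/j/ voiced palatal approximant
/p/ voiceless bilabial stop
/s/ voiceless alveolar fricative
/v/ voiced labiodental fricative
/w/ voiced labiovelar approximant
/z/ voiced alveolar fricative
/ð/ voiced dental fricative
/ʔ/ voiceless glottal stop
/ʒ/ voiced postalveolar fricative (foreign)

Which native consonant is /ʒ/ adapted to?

/z/ is closest: same manner (fricative), place distance 1 (postalveolar→alveolar), same voicing; total 1. Next closest is /s/ at distance 2.

z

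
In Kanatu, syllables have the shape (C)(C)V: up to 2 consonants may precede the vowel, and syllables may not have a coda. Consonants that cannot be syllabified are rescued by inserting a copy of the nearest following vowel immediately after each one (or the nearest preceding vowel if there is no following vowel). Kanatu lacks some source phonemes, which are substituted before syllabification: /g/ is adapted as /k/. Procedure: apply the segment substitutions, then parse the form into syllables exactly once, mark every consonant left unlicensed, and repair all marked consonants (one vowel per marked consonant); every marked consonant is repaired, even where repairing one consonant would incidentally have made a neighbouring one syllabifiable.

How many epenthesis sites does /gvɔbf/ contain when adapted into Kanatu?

After substitution the input is /kvɔbf/.
The unsyllabifiable consonants are /b/, /f/; each receives one epenthetic vowel.

2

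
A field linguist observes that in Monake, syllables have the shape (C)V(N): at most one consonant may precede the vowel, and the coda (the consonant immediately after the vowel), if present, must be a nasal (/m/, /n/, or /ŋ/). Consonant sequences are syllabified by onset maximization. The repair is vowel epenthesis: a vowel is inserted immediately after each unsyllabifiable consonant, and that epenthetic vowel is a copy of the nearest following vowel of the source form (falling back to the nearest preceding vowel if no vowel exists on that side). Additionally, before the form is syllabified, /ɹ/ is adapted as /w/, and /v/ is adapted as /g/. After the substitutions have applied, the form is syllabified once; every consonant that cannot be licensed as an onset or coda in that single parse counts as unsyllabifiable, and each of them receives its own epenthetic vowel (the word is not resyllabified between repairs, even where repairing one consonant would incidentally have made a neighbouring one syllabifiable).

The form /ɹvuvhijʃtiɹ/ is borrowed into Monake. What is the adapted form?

Substitution: /ɹ/ → /w/, /v/ → /g/, giving /wgughijʃtiw/.
Under (C)V(N), the unsyllabifiable consonants are /w/, /g/, /j/, /ʃ/, /w/ (only a nasal (/m/, /n/, or /ŋ/) is licensed in coda position; onsets are limited to one consonant).
Each unlicensed consonant becomes the onset of a new syllable: /w/ → /wu/, /g/ → /gi/, /j/ → /ji/, /ʃ/ → /ʃi/, /w/ → /wi/.

wugugihijiʃitiwi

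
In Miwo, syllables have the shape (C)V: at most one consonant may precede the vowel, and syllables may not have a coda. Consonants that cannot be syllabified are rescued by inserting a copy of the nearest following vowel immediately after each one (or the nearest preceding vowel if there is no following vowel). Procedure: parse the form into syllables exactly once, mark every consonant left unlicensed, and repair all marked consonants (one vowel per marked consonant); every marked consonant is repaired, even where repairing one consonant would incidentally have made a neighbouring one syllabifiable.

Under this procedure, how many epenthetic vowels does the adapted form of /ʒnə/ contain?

1

The unsyllabifiable consonants are /ʒ/; each receives one epenthetic vowel.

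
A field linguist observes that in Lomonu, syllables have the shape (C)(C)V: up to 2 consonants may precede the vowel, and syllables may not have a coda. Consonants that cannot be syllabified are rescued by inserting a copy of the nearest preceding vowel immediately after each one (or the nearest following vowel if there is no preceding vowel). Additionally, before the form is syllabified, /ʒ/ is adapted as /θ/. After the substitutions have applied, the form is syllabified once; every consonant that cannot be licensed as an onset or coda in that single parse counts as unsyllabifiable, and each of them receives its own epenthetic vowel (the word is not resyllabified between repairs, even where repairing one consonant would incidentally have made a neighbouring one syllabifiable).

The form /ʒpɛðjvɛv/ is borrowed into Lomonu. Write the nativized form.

θpɛðɛjvɛvɛ

Substitution: /ʒ/ → /θ/, giving /θpɛðjvɛv/.
The consonants /ð/, /v/ cannot be parsed into a legal (C)(C)V syllable (no codas are permitted; onsets may contain at most 2 consonants).
Each unlicensed consonant becomes the onset of a new syllable: /ð/ → /ðɛ/, /v/ → /vɛ/.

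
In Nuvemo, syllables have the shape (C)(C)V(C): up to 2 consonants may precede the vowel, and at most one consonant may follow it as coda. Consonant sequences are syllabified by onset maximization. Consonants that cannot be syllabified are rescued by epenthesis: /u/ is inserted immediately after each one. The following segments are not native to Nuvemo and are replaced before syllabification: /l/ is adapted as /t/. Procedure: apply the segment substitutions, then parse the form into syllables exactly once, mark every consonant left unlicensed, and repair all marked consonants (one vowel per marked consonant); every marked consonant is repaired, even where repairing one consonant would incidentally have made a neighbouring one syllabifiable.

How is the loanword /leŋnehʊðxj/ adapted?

Substitution: /l/ → /t/, giving /teŋnehʊðxj/.
Syllabifying with onset maximization leaves /x/, /j/ stranded (at most one coda consonant is licensed; onsets may contain at most 2 consonants).
Inserting the epenthetic vowel yields /x/ → /xu/, /j/ → /ju/.

teŋnehʊðxuju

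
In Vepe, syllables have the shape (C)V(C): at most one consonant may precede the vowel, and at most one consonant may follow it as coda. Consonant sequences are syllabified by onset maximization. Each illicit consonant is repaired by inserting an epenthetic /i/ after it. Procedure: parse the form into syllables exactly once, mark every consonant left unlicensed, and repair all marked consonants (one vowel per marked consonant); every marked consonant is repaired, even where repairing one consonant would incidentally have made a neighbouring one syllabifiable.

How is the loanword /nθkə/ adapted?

niθikə

The consonants /n/, /θ/ cannot be parsed into a legal (C)V(C) syllable (at most one coda consonant is licensed; onsets are limited to one consonant).
Inserting the epenthetic vowel yields /n/ → /ni/, /θ/ → /θi/.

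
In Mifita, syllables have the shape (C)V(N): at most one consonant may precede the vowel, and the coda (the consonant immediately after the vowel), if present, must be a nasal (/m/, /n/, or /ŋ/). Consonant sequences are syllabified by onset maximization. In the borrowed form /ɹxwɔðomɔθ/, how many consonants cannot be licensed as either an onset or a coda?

The consonants /ɹ/, /x/, /θ/ cannot be parsed into a legal (C)V(N) syllable (only a nasal (/m/, /n/, or /ŋ/) is licensed in coda position; onsets are limited to one consonant).

3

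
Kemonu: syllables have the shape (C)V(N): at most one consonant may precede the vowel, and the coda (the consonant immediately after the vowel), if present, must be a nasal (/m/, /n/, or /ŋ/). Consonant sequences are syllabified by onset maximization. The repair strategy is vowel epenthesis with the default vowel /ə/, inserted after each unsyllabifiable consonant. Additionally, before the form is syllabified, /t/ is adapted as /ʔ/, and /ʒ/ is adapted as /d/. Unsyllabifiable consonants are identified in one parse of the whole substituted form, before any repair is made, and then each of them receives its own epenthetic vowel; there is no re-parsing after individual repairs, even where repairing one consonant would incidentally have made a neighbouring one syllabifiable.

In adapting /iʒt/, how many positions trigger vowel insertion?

After substitution the input is /idʔ/.
The unsyllabifiable consonants are /d/, /ʔ/; each receives one epenthetic vowel.

2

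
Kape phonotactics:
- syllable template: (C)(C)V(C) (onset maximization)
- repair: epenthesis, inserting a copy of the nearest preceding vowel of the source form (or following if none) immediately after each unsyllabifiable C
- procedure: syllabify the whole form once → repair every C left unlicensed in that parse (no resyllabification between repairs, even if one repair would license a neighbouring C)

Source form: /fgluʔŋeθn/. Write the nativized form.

fugluʔŋeθne

The consonants /f/, /n/ cannot be parsed into a legal (C)(C)V(C) syllable (at most one coda consonant is licensed; onsets may contain at most 2 consonants).
Epenthesis after each stranded consonant: /f/ → /fu/, /n/ → /ne/.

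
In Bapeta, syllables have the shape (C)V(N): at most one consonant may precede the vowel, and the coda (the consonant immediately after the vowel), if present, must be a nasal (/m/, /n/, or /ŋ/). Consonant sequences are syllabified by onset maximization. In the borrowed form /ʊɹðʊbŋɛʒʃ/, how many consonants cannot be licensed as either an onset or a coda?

4

Syllabifying with onset maximization leaves /ɹ/, /b/, /ʒ/, /ʃ/ stranded (only a nasal (/m/, /n/, or /ŋ/) is licensed in coda position; onsets are limited to one consonant).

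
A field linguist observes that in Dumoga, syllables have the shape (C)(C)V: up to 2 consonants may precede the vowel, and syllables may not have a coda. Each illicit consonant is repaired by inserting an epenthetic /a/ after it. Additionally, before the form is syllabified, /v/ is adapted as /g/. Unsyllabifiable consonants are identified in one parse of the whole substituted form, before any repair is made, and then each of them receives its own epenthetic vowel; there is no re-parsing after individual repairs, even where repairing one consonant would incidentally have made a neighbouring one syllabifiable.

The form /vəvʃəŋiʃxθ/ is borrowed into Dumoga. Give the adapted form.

Substitution: /v/ → /g/, giving /gəgʃəŋiʃxθ/.
The consonants /ʃ/, /x/, /θ/ cannot be parsed into a legal (C)(C)V syllable (no codas are permitted; onsets may contain at most 2 consonants).
Inserting the epenthetic vowel yields /ʃ/ → /ʃa/, /x/ → /xa/, /θ/ → /θa/.

gəgʃəŋiʃaxaθa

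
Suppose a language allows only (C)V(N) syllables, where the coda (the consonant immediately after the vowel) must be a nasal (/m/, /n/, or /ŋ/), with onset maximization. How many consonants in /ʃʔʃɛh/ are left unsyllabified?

The consonants /ʃ/, /ʔ/, /h/ cannot be parsed into a legal (C)V(N) syllable (only a nasal (/m/, /n/, or /ŋ/) is licensed in coda position; onsets are limited to one consonant).

3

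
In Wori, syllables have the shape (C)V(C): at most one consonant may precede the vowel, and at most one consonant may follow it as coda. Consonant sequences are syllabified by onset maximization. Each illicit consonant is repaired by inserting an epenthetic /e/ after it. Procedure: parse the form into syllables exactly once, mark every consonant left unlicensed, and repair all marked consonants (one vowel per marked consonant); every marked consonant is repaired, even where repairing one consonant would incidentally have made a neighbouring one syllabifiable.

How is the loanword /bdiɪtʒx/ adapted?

bediɪtʒexe

Syllabifying with onset maximization leaves /b/, /ʒ/, /x/ stranded (at most one coda consonant is licensed; onsets are limited to one consonant).
Each unlicensed consonant becomes the onset of a new syllable: /b/ → /be/, /ʒ/ → /ʒe/, /x/ → /xe/.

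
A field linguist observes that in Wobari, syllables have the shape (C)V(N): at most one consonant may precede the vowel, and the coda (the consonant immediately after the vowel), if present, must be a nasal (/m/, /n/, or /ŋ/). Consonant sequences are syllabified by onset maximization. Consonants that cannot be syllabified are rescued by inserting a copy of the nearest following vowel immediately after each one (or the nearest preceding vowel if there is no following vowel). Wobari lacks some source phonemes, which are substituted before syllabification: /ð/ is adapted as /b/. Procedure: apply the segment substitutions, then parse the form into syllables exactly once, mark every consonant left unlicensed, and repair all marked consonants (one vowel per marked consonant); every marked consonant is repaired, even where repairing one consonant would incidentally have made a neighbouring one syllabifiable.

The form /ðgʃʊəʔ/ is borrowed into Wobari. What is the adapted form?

bʊgʊʃʊəʔə

Substitution: /ð/ → /b/, giving /bgʃʊəʔ/.
Under (C)V(N), the unsyllabifiable consonants are /b/, /g/, /ʔ/ (only a nasal (/m/, /n/, or /ŋ/) is licensed in coda position; onsets are limited to one consonant).
Each unlicensed consonant becomes the onset of a new syllable: /b/ → /bʊ/, /g/ → /gʊ/, /ʔ/ → /ʔə/.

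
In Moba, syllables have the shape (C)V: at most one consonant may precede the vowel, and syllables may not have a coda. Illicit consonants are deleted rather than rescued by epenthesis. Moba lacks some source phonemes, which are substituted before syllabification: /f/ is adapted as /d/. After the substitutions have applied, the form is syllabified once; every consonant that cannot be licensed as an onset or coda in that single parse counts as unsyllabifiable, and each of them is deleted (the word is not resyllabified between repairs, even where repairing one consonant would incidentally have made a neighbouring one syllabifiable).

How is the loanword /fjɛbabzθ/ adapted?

Substitution: /f/ → /d/, giving /djɛbabzθ/.
Under (C)V, the unsyllabifiable consonants are /d/, /b/, /z/, /θ/ (no codas are permitted; onsets are limited to one consonant).
Deleting the stranded consonants removes /d/, /b/, /z/, /θ/.

jɛba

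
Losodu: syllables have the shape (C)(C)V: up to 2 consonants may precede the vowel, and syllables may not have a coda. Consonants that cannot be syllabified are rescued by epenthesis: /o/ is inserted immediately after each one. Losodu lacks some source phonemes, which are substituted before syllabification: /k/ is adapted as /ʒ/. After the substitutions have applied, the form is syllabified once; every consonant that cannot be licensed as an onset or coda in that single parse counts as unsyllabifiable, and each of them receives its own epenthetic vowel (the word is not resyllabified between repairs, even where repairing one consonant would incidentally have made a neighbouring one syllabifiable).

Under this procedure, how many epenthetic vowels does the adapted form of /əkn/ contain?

After substitution the input is /əʒn/.
The unsyllabifiable consonants are /ʒ/, /n/; each receives one epenthetic vowel.

2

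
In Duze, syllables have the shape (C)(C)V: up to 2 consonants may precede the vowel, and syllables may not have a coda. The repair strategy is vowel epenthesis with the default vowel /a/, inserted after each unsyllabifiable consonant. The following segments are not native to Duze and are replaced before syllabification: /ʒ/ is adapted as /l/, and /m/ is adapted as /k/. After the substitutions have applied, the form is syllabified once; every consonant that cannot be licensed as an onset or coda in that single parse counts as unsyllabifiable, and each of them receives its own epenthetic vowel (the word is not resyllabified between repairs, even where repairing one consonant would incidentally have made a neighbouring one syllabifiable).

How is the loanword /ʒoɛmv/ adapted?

Substitution: /ʒ/ → /l/, /m/ → /k/, giving /loɛkv/.
The consonants /k/, /v/ cannot be parsed into a legal (C)(C)V syllable (no codas are permitted; onsets may contain at most 2 consonants).
Each unlicensed consonant becomes the onset of a new syllable: /k/ → /ka/, /v/ → /va/.

loɛkava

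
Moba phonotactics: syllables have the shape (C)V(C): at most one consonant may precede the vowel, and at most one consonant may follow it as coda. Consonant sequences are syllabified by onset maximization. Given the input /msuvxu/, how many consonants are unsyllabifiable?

Syllabifying with onset maximization leaves /m/ stranded (at most one coda consonant is licensed; onsets are limited to one consonant).

1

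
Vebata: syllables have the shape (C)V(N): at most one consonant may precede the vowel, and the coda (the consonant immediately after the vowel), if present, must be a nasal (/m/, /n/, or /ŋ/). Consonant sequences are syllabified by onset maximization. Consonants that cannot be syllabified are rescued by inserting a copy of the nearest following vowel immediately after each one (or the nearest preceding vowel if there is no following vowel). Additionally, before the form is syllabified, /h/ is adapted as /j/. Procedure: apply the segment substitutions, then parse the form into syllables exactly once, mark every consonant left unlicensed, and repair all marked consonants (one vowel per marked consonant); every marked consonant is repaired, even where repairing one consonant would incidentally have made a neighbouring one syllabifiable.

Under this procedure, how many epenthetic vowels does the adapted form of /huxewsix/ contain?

2

After substitution the input is /juxewsix/.
The unsyllabifiable consonants are /w/, /x/; each receives one epenthetic vowel.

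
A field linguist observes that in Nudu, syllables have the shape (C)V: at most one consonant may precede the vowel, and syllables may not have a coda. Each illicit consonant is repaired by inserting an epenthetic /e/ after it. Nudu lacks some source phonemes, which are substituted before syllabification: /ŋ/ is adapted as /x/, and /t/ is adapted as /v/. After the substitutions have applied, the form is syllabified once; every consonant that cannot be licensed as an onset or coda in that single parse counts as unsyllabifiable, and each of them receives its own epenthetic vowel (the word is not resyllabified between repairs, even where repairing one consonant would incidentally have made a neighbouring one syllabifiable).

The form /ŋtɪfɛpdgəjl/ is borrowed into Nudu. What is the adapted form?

xevɪfɛpedegəjele

Substitution: /ŋ/ → /x/, /t/ → /v/, giving /xvɪfɛpdgəjl/.
The consonants /x/, /p/, /d/, /j/, /l/ cannot be parsed into a legal (C)V syllable (no codas are permitted; onsets are limited to one consonant).
Each unlicensed consonant becomes the onset of a new syllable: /x/ → /xe/, /p/ → /pe/, /d/ → /de/, /j/ → /je/, /l/ → /le/.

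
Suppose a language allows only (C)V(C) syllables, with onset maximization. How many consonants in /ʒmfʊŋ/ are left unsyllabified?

Under (C)V(C), the unsyllabifiable consonants are /ʒ/, /m/ (at most one coda consonant is licensed; onsets are limited to one consonant).

2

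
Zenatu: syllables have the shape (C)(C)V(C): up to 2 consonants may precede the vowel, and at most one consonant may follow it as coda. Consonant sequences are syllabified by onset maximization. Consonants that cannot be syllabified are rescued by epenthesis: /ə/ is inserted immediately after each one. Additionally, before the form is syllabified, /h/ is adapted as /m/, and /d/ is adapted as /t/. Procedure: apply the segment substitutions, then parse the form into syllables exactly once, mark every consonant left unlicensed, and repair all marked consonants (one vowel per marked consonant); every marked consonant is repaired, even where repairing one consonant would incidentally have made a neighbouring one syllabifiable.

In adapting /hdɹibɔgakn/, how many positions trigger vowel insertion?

After substitution the input is /mtɹibɔgakn/.
The unsyllabifiable consonants are /m/, /n/; each receives one epenthetic vowel.

2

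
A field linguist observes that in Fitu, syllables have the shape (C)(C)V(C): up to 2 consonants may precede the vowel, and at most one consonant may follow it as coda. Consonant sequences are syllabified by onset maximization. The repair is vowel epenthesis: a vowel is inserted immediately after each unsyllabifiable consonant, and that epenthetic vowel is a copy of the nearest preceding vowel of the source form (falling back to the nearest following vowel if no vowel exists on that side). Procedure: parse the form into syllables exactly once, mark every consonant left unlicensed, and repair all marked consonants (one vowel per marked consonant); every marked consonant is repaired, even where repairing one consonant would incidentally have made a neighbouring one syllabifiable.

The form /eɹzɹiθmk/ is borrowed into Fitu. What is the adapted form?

eɹzɹiθmiki

Under (C)(C)V(C), the unsyllabifiable consonants are /m/, /k/ (at most one coda consonant is licensed; onsets may contain at most 2 consonants).
Epenthesis after each stranded consonant: /m/ → /mi/, /k/ → /ki/.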